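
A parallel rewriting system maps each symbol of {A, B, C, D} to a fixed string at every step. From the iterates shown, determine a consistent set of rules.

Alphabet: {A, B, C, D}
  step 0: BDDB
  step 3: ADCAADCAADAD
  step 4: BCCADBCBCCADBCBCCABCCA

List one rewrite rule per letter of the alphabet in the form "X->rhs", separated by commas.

  step 3 ⇒ step 4: ADCAADCAADAD ⇒ BC·CA·D·BC·BC·CA·D·BC·BC·CA·BC·CA
    A ↦ BC
    C ↦ D
    D ↦ CA
    B ↦ A  (constrained at step 0)

A->BC, B->A, C->D, D->CA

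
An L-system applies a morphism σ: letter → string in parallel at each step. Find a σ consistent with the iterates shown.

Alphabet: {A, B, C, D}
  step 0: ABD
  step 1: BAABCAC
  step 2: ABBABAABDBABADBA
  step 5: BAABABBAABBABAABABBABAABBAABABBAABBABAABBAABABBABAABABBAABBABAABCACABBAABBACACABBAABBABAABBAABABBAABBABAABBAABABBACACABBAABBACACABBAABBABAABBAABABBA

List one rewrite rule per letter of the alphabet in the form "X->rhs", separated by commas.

A->BA, B->AB, C->DBA, D->CAC

  step 1 ⇒ step 2: BAABCAC ⇒ AB·BA·BA·AB·DBA·BA·DBA
    A ↦ BA
    B ↦ AB
    C ↦ DBA
  step 0 ⇒ step 1: ABD ⇒ BA·AB·CAC
    D ↦ CAC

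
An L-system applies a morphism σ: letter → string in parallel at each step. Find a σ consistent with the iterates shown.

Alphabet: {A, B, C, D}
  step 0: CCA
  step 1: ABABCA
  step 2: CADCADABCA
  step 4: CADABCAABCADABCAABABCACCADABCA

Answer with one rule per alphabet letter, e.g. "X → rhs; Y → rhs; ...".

  step 1 ⇒ step 2: ABABCA ⇒ CA·D·CA·D·AB·CA
    A ↦ CA
    B ↦ D
    C ↦ AB
    D ↦ C  (constrained at step 2)

A->CA, B->D, C->AB, D->C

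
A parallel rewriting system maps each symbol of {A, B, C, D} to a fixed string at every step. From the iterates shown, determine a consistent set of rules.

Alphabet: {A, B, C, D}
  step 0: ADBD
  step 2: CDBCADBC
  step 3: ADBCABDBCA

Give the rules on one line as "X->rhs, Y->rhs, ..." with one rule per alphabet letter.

  step 2 ⇒ step 3: CDBCADBC ⇒ A·DB·C·A·B·DB·C·A
    A ↦ B
    B ↦ C
    C ↦ A
    D ↦ DB

A->B, B->C, C->A, D->DB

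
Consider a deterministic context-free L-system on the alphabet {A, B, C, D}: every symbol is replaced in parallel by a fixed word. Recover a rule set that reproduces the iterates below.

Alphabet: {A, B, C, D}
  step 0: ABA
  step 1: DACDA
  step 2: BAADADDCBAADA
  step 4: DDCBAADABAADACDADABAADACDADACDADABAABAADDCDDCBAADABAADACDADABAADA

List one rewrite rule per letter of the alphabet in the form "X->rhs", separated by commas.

  step 1 ⇒ step 2: DACDA ⇒ BAA·DA·DDC·BAA·DA
    A ↦ DA
    C ↦ DDC
    D ↦ BAA
  step 0 ⇒ step 1: ABA ⇒ DA·C·DA
    B ↦ C

A->DA, B->C, C->DDC, D->BAA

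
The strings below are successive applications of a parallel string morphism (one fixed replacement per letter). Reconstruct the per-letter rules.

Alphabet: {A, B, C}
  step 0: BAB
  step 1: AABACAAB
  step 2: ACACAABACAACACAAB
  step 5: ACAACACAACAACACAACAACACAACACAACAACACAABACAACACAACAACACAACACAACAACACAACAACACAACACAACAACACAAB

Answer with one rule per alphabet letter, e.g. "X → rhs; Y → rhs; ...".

A->AC, B->AAB, C->A

  step 1 ⇒ step 2: AABACAAB ⇒ AC·AC·AAB·AC·A·AC·AC·AAB
    A ↦ AC
    B ↦ AAB
    C ↦ A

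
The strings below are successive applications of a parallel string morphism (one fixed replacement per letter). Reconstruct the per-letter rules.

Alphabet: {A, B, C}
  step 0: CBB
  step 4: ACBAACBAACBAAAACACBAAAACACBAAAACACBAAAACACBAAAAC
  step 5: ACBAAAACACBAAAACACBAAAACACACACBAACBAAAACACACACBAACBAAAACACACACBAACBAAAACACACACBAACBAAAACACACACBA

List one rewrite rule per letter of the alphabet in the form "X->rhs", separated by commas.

A->AC, B->AA, C->BA

  step 4 ⇒ step 5: ACBAACBAACBAAAACACBAAAACACBAAAACACBAAAACACBAAAAC ⇒ AC·BA·AA·AC·AC·BA·AA·AC·AC·BA·AA·AC·AC·AC·AC·BA·AC·BA·AA·AC·AC·AC·AC·BA·AC·BA·AA·AC·AC·AC·AC·BA·AC·BA·AA·AC·AC·AC·AC·BA·AC·BA·AA·AC·AC·AC·AC·BA
    A ↦ AC
    B ↦ AA
    C ↦ BA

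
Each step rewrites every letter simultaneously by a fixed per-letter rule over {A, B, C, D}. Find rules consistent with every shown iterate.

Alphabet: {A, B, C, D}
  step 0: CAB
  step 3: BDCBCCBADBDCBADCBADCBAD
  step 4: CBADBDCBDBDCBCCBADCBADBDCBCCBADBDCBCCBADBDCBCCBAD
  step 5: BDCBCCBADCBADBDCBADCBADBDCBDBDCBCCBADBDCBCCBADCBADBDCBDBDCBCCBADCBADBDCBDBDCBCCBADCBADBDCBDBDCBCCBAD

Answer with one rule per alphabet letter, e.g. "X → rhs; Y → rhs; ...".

  step 4 ⇒ step 5: CBADBDCBDBDCBCCBADCBADBDCBCCBADBDCBCCBADBDCBCCBAD ⇒ BD·C·BCC·BAD·C·BAD·BD·C·BAD·C·BAD·BD·C·BD·BD·C·BCC·BAD·BD·C·BCC·BAD·C·BAD·BD·C·BD·BD·C·BCC·BAD·C·BAD·BD·C·BD·BD·C·BCC·BAD·C·BAD·BD·C·BD·BD·C·BCC·BAD
    A ↦ BCC
    B ↦ C
    C ↦ BD
    D ↦ BAD

A->BCC, B->C, C->BD, D->BAD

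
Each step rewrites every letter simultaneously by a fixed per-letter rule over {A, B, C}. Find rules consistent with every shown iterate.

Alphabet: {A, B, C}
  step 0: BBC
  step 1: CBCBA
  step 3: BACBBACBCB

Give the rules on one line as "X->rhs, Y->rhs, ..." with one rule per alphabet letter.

  step 0 ⇒ step 1: BBC ⇒ CB·CB·A
    B ↦ CB
    C ↦ A
    A ↦ B  (constrained at step 1)

A->B, B->CB, C->A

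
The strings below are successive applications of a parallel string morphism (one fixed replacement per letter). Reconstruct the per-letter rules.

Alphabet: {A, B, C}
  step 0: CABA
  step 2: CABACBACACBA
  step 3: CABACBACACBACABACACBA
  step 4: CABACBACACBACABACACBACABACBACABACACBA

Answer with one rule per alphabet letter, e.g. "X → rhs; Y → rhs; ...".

A->BA, B->C, C->CA

  step 3 ⇒ step 4: CABACBACACBACABACACBA ⇒ CA·BA·C·BA·CA·C·BA·CA·BA·CA·C·BA·CA·BA·C·BA·CA·BA·CA·C·BA
    A ↦ BA
    B ↦ C
    C ↦ CA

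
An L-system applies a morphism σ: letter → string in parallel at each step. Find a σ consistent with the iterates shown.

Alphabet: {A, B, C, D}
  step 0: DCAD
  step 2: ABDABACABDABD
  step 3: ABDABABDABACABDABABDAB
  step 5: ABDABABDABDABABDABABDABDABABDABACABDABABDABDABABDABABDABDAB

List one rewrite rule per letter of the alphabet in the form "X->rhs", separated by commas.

A->AB, B->D, C->AC, D->AB

  step 2 ⇒ step 3: ABDABACABDABD ⇒ AB·D·AB·AB·D·AB·AC·AB·D·AB·AB·D·AB
    A ↦ AB
    B ↦ D
    C ↦ AC
    D ↦ AB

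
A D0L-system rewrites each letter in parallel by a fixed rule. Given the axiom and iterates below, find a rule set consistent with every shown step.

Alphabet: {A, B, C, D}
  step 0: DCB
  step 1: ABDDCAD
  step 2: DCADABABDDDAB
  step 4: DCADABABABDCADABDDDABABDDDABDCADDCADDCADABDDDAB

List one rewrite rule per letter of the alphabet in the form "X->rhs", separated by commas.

A->D, B->CAD, C->DD, D->AB

  step 1 ⇒ step 2: ABDDCAD ⇒ D·CAD·AB·AB·DD·D·AB
    A ↦ D
    B ↦ CAD
    C ↦ DD
    D ↦ AB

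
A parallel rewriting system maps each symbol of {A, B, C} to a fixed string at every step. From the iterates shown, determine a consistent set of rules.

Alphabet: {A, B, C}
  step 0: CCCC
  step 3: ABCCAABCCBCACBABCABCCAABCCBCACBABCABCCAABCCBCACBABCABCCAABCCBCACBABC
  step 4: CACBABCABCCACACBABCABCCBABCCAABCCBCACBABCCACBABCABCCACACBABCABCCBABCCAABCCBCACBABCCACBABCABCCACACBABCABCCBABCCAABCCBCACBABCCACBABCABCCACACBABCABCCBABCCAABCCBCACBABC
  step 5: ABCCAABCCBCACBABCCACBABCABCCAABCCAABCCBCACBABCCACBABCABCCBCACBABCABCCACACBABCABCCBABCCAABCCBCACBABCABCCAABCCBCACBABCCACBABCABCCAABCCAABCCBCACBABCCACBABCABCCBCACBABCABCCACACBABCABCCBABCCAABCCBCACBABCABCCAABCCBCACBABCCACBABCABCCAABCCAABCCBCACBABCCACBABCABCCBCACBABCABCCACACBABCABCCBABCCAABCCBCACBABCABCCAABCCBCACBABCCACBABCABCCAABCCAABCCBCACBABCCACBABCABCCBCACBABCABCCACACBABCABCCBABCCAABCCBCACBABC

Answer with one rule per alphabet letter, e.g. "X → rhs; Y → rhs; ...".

A->CA, B->CB, C->ABC

  step 4 ⇒ step 5: CACBABCABCCACACBABCABCCBABCCAABCCBCACBABCCACBABCABCCACACBABCABCCBABCCAABCCBCACBABCCACBABCABCCACACBABCABCCBABCCAABCCBCACBABCCACBABCABCCACACBABCABCCBABCCAABCCBCACBABC ⇒ ABC·CA·ABC·CB·CA·CB·ABC·CA·CB·ABC·ABC·CA·ABC·CA·ABC·CB·CA·CB·ABC·CA·CB·ABC·ABC·CB·CA·CB·ABC·ABC·CA·CA·CB·ABC·ABC·CB·ABC·CA·ABC·CB·CA·CB·ABC·ABC·CA·ABC·CB·CA·CB·ABC·CA·CB·ABC·ABC·CA·ABC·CA·ABC·CB·CA·CB·ABC·CA·CB·ABC·ABC·CB·CA·CB·ABC·ABC·CA·CA·CB·ABC·ABC·CB·ABC·CA·ABC·CB·CA·CB·ABC·ABC·CA·ABC·CB·CA·CB·ABC·CA·CB·ABC·ABC·CA·ABC·CA·ABC·CB·CA·CB·ABC·CA·CB·ABC·ABC·CB·CA·CB·ABC·ABC·CA·CA·CB·ABC·ABC·CB·ABC·CA·ABC·CB·CA·CB·ABC·ABC·CA·ABC·CB·CA·CB·ABC·CA·CB·ABC·ABC·CA·ABC·CA·ABC·CB·CA·CB·ABC·CA·CB·ABC·ABC·CB·CA·CB·ABC·ABC·CA·CA·CB·ABC·ABC·CB·ABC·CA·ABC·CB·CA·CB·ABC
    A ↦ CA
    B ↦ CB
    C ↦ ABC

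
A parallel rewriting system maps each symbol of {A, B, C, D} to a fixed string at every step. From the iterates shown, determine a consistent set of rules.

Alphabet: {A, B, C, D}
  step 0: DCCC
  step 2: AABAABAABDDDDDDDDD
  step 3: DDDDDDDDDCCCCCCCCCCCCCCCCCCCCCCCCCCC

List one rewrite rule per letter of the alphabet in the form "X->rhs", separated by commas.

A->D, B->D, C->AAB, D->CCC

  step 2 ⇒ step 3: AABAABAABDDDDDDDDD ⇒ D·D·D·D·D·D·D·D·D·CCC·CCC·CCC·CCC·CCC·CCC·CCC·CCC·CCC
    A ↦ D
    B ↦ D
    D ↦ CCC
    C ↦ AAB  (constrained at step 0)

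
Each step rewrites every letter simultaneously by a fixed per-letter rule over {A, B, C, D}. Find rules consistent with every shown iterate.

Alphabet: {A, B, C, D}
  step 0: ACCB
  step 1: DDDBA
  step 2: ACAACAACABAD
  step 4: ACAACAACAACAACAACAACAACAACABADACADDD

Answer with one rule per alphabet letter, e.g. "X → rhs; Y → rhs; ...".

  step 1 ⇒ step 2: DDDBA ⇒ ACA·ACA·ACA·BA·D
    A ↦ D
    B ↦ BA
    D ↦ ACA
  step 0 ⇒ step 1: ACCB ⇒ D·D·D·BA
    C ↦ D

A->D, B->BA, C->D, D->ACA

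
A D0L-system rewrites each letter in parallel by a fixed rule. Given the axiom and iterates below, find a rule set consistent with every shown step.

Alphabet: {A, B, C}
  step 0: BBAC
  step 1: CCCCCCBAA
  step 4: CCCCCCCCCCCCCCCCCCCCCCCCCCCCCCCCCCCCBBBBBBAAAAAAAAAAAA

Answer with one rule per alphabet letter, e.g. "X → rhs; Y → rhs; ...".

  step 0 ⇒ step 1: BBAC ⇒ CCC·CCC·B·AA
    A ↦ B
    B ↦ CCC
    C ↦ AA

A->B, B->CCC, C->AA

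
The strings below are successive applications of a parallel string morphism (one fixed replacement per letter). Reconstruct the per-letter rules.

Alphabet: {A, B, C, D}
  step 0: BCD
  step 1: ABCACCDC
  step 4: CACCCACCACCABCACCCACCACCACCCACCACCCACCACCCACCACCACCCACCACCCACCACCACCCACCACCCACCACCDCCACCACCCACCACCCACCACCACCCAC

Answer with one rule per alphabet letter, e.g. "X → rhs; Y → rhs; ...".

A->C, B->AB, C->CAC, D->CDC

  step 0 ⇒ step 1: BCD ⇒ AB·CAC·CDC
    B ↦ AB
    C ↦ CAC
    D ↦ CDC
    A ↦ C  (constrained at step 1)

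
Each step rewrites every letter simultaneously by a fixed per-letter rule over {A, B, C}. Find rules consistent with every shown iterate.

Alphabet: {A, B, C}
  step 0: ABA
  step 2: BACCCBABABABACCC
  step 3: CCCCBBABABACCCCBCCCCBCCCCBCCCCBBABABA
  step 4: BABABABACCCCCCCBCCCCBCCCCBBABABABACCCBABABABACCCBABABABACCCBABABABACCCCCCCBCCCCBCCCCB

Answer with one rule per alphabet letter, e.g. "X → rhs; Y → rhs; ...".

A->CB, B->CCC, C->BA

  step 3 ⇒ step 4: CCCCBBABABACCCCBCCCCBCCCCBCCCCBBABABA ⇒ BA·BA·BA·BA·CCC·CCC·CB·CCC·CB·CCC·CB·BA·BA·BA·BA·CCC·BA·BA·BA·BA·CCC·BA·BA·BA·BA·CCC·BA·BA·BA·BA·CCC·CCC·CB·CCC·CB·CCC·CB
    A ↦ CB
    B ↦ CCC
    C ↦ BA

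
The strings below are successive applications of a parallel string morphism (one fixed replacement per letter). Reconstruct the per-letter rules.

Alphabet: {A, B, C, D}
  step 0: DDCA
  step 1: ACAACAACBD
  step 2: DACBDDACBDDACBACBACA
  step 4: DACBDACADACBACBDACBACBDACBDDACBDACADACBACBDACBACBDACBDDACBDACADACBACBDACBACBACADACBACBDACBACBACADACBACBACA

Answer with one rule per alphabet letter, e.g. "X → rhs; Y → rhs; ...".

  step 1 ⇒ step 2: ACAACAACBD ⇒ D·ACB·D·D·ACB·D·D·ACB·ACB·ACA
    A ↦ D
    B ↦ ACB
    C ↦ ACB
    D ↦ ACA

A->D, B->ACB, C->ACB, D->ACA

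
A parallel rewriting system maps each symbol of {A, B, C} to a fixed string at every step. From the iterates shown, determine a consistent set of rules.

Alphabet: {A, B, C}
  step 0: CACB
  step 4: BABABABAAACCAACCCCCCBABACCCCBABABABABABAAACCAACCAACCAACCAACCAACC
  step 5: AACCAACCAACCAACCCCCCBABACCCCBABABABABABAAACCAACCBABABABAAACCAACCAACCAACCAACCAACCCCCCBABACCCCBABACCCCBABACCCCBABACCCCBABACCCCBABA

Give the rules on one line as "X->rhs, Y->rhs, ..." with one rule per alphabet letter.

  step 4 ⇒ step 5: BABABABAAACCAACCCCCCBABACCCCBABABABABABAAACCAACCAACCAACCAACCAACC ⇒ AA·CC·AA·CC·AA·CC·AA·CC·CC·CC·BA·BA·CC·CC·BA·BA·BA·BA·BA·BA·AA·CC·AA·CC·BA·BA·BA·BA·AA·CC·AA·CC·AA·CC·AA·CC·AA·CC·AA·CC·CC·CC·BA·BA·CC·CC·BA·BA·CC·CC·BA·BA·CC·CC·BA·BA·CC·CC·BA·BA·CC·CC·BA·BA
    A ↦ CC
    B ↦ AA
    C ↦ BA

A->CC, B->AA, C->BA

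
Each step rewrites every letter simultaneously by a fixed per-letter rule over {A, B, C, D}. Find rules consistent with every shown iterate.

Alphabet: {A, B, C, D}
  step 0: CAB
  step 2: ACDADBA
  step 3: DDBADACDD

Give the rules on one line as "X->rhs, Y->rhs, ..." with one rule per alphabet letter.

  step 2 ⇒ step 3: ACDADBA ⇒ D·DB·A·D·A·CD·D
    A ↦ D
    B ↦ CD
    C ↦ DB
    D ↦ A

A->D, B->CD, C->DB, D->A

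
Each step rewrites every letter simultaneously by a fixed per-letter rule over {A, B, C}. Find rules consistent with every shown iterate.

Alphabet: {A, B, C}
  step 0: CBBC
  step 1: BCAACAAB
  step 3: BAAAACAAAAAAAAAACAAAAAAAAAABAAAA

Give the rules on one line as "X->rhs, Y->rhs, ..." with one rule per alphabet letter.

A->AA, B->CAA, C->B

  step 0 ⇒ step 1: CBBC ⇒ B·CAA·CAA·B
    B ↦ CAA
    C ↦ B
    A ↦ AA  (constrained at step 1)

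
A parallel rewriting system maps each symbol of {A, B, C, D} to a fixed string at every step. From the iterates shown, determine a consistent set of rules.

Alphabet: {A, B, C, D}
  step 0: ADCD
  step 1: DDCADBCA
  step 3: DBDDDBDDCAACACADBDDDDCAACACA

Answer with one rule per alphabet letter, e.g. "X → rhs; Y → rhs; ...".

A->DD, B->A, C->DB, D->CA

  step 0 ⇒ step 1: ADCD ⇒ DD·CA·DB·CA
    A ↦ DD
    C ↦ DB
    D ↦ CA
    B ↦ A  (constrained at step 1)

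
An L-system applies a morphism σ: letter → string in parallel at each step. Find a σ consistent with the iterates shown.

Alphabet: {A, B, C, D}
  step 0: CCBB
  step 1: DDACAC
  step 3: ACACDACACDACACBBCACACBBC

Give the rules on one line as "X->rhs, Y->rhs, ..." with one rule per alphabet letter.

A->BB, B->AC, C->D, D->BBC

  step 0 ⇒ step 1: CCBB ⇒ D·D·AC·AC
    B ↦ AC
    C ↦ D
    A ↦ BB  (constrained at step 1)
    D ↦ BBC  (constrained at step 1)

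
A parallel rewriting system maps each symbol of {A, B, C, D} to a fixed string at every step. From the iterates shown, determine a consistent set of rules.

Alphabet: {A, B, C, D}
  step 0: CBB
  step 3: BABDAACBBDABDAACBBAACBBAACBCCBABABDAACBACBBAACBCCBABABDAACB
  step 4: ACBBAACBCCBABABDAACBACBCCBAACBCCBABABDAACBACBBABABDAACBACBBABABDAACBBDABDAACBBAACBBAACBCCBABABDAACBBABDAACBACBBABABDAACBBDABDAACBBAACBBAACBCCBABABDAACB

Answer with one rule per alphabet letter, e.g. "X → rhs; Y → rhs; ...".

A->BA, B->ACB, C->BDA, D->CC

  step 3 ⇒ step 4: BABDAACBBDABDAACBBAACBBAACBCCBABABDAACBACBBAACBCCBABABDAACB ⇒ ACB·BA·ACB·CC·BA·BA·BDA·ACB·ACB·CC·BA·ACB·CC·BA·BA·BDA·ACB·ACB·BA·BA·BDA·ACB·ACB·BA·BA·BDA·ACB·BDA·BDA·ACB·BA·ACB·BA·ACB·CC·BA·BA·BDA·ACB·BA·BDA·ACB·ACB·BA·BA·BDA·ACB·BDA·BDA·ACB·BA·ACB·BA·ACB·CC·BA·BA·BDA·ACB
    A ↦ BA
    B ↦ ACB
    C ↦ BDA
    D ↦ CC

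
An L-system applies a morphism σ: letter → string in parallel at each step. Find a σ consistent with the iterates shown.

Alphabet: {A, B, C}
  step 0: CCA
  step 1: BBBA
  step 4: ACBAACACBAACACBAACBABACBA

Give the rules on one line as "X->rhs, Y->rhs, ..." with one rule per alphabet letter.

  step 0 ⇒ step 1: CCA ⇒ B·B·BA
    A ↦ BA
    C ↦ B
    B ↦ AC  (constrained at step 1)

A->BA, B->AC, C->B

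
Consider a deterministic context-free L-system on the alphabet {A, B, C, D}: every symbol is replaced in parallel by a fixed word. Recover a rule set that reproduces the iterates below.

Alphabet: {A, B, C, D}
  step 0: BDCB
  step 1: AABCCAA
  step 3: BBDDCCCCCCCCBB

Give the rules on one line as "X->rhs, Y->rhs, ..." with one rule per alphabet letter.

A->D, B->AA, C->CC, D->B

  step 0 ⇒ step 1: BDCB ⇒ AA·B·CC·AA
    B ↦ AA
    C ↦ CC
    D ↦ B
    A ↦ D  (constrained at step 1)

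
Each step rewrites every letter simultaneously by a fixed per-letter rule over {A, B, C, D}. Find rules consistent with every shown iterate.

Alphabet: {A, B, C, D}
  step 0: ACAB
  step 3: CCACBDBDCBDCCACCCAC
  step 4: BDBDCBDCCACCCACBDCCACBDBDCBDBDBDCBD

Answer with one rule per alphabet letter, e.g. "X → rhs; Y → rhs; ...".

A->C, B->C, C->BD, D->CAC

  step 3 ⇒ step 4: CCACBDBDCBDCCACCCAC ⇒ BD·BD·C·BD·C·CAC·C·CAC·BD·C·CAC·BD·BD·C·BD·BD·BD·C·BD
    A ↦ C
    B ↦ C
    C ↦ BD
    D ↦ CAC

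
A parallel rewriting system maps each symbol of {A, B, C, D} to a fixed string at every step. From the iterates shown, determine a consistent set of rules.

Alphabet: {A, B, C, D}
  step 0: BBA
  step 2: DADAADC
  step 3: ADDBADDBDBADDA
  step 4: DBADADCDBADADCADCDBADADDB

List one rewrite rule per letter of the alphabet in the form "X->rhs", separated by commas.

A->DB, B->C, C->DA, D->AD

  step 3 ⇒ step 4: ADDBADDBDBADDA ⇒ DB·AD·AD·C·DB·AD·AD·C·AD·C·DB·AD·AD·DB
    A ↦ DB
    B ↦ C
    D ↦ AD
  step 2 ⇒ step 3: DADAADC ⇒ AD·DB·AD·DB·DB·AD·DA
    C ↦ DA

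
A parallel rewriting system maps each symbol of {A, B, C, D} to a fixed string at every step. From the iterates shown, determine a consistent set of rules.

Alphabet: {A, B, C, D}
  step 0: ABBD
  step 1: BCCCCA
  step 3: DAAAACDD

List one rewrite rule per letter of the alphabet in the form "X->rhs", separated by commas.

A->BCC, B->C, C->D, D->A

  step 0 ⇒ step 1: ABBD ⇒ BCC·C·C·A
    A ↦ BCC
    B ↦ C
    D ↦ A
    C ↦ D  (constrained at step 1)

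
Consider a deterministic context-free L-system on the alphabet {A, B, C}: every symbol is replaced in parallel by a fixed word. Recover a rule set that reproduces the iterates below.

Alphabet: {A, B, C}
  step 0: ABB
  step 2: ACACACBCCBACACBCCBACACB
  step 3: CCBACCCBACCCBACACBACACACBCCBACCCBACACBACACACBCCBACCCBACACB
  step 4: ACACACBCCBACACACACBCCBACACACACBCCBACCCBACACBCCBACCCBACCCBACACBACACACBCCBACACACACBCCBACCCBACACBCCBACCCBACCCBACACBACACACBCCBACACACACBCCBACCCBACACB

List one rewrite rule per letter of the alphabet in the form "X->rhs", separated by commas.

A->CCB, B->ACB, C->AC

  step 3 ⇒ step 4: CCBACCCBACCCBACACBACACACBCCBACCCBACACBACACACBCCBACCCBACACB ⇒ AC·AC·ACB·CCB·AC·AC·AC·ACB·CCB·AC·AC·AC·ACB·CCB·AC·CCB·AC·ACB·CCB·AC·CCB·AC·CCB·AC·ACB·AC·AC·ACB·CCB·AC·AC·AC·ACB·CCB·AC·CCB·AC·ACB·CCB·AC·CCB·AC·CCB·AC·ACB·AC·AC·ACB·CCB·AC·AC·AC·ACB·CCB·AC·CCB·AC·ACB
    A ↦ CCB
    B ↦ ACB
    C ↦ AC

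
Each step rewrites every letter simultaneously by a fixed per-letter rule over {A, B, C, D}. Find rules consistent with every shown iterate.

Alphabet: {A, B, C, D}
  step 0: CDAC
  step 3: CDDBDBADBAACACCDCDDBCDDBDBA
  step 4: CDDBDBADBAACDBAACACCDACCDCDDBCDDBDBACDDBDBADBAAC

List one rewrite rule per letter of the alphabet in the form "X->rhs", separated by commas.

A->AC, B->A, C->CD, D->DB

  step 3 ⇒ step 4: CDDBDBADBAACACCDCDDBCDDBDBA ⇒ CD·DB·DB·A·DB·A·AC·DB·A·AC·AC·CD·AC·CD·CD·DB·CD·DB·DB·A·CD·DB·DB·A·DB·A·AC
    A ↦ AC
    B ↦ A
    C ↦ CD
    D ↦ DB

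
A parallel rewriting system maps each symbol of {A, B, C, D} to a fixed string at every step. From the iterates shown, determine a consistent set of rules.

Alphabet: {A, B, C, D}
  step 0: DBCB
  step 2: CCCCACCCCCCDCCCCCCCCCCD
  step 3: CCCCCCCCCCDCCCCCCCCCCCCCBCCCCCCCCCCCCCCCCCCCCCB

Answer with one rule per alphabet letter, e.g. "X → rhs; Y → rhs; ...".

  step 2 ⇒ step 3: CCCCACCCCCCDCCCCCCCCCCD ⇒ CC·CC·CC·CC·CCD·CC·CC·CC·CC·CC·CC·CB·CC·CC·CC·CC·CC·CC·CC·CC·CC·CC·CB
    A ↦ CCD
    C ↦ CC
    D ↦ CB
    B ↦ CCA  (constrained at step 0)

A->CCD, B->CCA, C->CC, D->CB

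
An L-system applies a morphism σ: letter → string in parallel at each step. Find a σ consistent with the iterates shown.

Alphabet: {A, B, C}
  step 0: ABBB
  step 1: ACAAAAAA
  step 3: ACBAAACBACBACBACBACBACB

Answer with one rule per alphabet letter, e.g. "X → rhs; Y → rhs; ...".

  step 0 ⇒ step 1: ABBB ⇒ AC·AA·AA·AA
    A ↦ AC
    B ↦ AA
    C ↦ B  (constrained at step 1)

A->AC, B->AA, C->B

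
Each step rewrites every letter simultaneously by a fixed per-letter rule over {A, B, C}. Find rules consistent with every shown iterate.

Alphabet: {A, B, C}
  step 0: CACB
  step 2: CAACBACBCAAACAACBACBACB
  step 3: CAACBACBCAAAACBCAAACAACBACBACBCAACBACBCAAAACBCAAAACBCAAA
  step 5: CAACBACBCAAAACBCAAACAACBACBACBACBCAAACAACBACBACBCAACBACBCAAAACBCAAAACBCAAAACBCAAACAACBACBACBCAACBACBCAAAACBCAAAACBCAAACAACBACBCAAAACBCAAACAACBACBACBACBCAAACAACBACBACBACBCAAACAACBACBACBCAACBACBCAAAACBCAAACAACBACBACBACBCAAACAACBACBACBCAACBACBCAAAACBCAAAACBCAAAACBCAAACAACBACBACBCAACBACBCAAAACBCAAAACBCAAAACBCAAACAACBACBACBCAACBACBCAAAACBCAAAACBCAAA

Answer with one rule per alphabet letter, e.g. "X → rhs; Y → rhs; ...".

  step 2 ⇒ step 3: CAACBACBCAAACAACBACBACB ⇒ CA·ACB·ACB·CA·AA·ACB·CA·AA·CA·ACB·ACB·ACB·CA·ACB·ACB·CA·AA·ACB·CA·AA·ACB·CA·AA
    A ↦ ACB
    B ↦ AA
    C ↦ CA

A->ACB, B->AA, C->CA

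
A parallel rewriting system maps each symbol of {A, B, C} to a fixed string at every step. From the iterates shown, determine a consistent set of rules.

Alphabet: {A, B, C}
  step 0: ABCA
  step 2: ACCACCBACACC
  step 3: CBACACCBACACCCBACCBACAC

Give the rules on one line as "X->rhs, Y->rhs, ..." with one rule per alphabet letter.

A->CB, B->C, C->AC

  step 2 ⇒ step 3: ACCACCBACACC ⇒ CB·AC·AC·CB·AC·AC·C·CB·AC·CB·AC·AC
    A ↦ CB
    B ↦ C
    C ↦ AC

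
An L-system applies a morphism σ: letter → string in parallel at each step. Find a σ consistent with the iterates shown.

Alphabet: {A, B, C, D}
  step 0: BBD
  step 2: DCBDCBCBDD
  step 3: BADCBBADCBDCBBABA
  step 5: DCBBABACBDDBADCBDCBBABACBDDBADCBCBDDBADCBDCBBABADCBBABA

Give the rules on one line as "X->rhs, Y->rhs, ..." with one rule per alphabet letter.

  step 2 ⇒ step 3: DCBDCBCBDD ⇒ BA·D·CB·BA·D·CB·D·CB·BA·BA
    B ↦ CB
    C ↦ D
    D ↦ BA
    A ↦ DD  (constrained at step 3)

A->DD, B->CB, C->D, D->BA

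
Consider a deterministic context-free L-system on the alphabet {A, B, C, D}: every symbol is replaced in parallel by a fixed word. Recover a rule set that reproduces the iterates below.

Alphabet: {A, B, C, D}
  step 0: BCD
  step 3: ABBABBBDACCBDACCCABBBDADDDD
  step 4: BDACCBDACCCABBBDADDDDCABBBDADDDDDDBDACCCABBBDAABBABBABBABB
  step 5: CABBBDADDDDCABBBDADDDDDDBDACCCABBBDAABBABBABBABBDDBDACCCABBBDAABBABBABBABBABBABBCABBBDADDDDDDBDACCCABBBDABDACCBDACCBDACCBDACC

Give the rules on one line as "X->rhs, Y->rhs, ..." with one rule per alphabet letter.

A->BDA, B->C, C->DD, D->ABB

  step 4 ⇒ step 5: BDACCBDACCCABBBDADDDDCABBBDADDDDDDBDACCCABBBDAABBABBABBABB ⇒ C·ABB·BDA·DD·DD·C·ABB·BDA·DD·DD·DD·BDA·C·C·C·ABB·BDA·ABB·ABB·ABB·ABB·DD·BDA·C·C·C·ABB·BDA·ABB·ABB·ABB·ABB·ABB·ABB·C·ABB·BDA·DD·DD·DD·BDA·C·C·C·ABB·BDA·BDA·C·C·BDA·C·C·BDA·C·C·BDA·C·C
    A ↦ BDA
    B ↦ C
    C ↦ DD
    D ↦ ABB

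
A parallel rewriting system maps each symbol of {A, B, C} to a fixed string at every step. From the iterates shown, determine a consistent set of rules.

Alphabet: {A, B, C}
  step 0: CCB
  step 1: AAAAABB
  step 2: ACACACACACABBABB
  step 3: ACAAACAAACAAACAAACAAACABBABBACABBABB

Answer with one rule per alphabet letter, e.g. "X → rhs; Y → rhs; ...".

A->AC, B->ABB, C->AA

  step 2 ⇒ step 3: ACACACACACABBABB ⇒ AC·AA·AC·AA·AC·AA·AC·AA·AC·AA·AC·ABB·ABB·AC·ABB·ABB
    A ↦ AC
    B ↦ ABB
    C ↦ AA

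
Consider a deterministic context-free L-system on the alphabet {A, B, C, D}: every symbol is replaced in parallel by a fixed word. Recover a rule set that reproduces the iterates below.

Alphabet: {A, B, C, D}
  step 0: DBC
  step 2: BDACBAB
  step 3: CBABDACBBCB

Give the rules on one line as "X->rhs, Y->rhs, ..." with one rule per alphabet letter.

A->B, B->CB, C->DA, D->A

  step 2 ⇒ step 3: BDACBAB ⇒ CB·A·B·DA·CB·B·CB
    A ↦ B
    B ↦ CB
    C ↦ DA
    D ↦ A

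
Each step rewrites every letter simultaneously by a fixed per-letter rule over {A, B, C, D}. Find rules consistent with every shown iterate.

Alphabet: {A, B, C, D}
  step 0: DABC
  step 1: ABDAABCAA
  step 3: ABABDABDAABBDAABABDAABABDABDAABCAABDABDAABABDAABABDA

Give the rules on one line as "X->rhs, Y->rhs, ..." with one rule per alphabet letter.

A->BDA, B->AB, C->CAA, D->A

  step 0 ⇒ step 1: DABC ⇒ A·BDA·AB·CAA
    A ↦ BDA
    B ↦ AB
    C ↦ CAA
    D ↦ A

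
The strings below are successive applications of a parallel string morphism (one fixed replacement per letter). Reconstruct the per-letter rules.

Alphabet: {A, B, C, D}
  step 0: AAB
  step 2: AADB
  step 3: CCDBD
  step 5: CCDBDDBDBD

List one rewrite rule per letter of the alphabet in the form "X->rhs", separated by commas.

  step 2 ⇒ step 3: AADB ⇒ C·C·DB·D
    A ↦ C
    B ↦ D
    D ↦ DB
    C ↦ A  (constrained at step 3)

A->C, B->D, C->A, D->DB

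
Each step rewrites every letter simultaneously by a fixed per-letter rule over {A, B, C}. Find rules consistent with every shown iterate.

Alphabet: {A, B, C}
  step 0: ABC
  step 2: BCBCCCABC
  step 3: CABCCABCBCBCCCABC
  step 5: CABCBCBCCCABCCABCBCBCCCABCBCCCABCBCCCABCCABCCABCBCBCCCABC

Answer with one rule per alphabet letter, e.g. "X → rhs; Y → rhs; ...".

A->C, B->CA, C->BC

  step 2 ⇒ step 3: BCBCCCABC ⇒ CA·BC·CA·BC·BC·BC·C·CA·BC
    A ↦ C
    B ↦ CA
    C ↦ BC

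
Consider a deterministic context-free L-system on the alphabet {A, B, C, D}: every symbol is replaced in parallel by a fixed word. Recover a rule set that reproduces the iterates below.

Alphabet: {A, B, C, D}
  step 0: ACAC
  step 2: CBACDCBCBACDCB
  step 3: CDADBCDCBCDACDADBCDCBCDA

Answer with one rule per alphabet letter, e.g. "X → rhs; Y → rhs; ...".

  step 2 ⇒ step 3: CBACDCBCBACDCB ⇒ CD·A·DB·CD·CB·CD·A·CD·A·DB·CD·CB·CD·A
    A ↦ DB
    B ↦ A
    C ↦ CD
    D ↦ CB

A->DB, B->A, C->CD, D->CB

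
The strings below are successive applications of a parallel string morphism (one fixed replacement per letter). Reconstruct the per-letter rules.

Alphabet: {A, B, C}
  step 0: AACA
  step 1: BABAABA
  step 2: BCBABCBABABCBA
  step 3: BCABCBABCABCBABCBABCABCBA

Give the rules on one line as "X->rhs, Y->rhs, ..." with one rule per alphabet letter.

  step 2 ⇒ step 3: BCBABCBABABCBA ⇒ BC·A·BC·BA·BC·A·BC·BA·BC·BA·BC·A·BC·BA
    A ↦ BA
    B ↦ BC
    C ↦ A

A->BA, B->BC, C->A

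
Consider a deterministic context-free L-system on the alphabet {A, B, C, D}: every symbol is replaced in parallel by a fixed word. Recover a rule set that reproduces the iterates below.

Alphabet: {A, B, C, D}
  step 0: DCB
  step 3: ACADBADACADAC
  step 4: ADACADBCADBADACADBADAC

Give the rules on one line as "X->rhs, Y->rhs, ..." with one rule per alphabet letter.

  step 3 ⇒ step 4: ACADBADACADAC ⇒ AD·AC·AD·B·C·AD·B·AD·AC·AD·B·AD·AC
    A ↦ AD
    B ↦ C
    C ↦ AC
    D ↦ B

A->AD, B->C, C->AC, D->B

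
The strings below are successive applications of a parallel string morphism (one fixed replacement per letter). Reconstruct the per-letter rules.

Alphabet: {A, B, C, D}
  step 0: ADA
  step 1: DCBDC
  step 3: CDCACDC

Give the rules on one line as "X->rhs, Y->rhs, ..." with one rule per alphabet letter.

  step 0 ⇒ step 1: ADA ⇒ DC·B·DC
    A ↦ DC
    D ↦ B
    B ↦ C  (constrained at step 1)
    C ↦ A  (constrained at step 1)

A->DC, B->C, C->A, D->B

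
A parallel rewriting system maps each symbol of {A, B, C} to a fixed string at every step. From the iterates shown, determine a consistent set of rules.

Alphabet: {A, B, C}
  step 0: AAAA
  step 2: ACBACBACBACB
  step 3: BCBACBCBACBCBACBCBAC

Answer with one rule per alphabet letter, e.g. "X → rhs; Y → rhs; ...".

A->BC, B->AC, C->B

  step 2 ⇒ step 3: ACBACBACBACB ⇒ BC·B·AC·BC·B·AC·BC·B·AC·BC·B·AC
    A ↦ BC
    B ↦ AC
    C ↦ B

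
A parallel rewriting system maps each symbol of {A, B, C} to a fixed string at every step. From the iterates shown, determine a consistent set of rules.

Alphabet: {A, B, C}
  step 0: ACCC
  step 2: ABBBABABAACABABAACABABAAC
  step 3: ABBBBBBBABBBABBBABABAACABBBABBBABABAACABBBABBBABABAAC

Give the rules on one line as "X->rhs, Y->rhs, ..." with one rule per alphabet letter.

  step 2 ⇒ step 3: ABBBABABAACABABAACABABAAC ⇒ AB·BB·BB·BB·AB·BB·AB·BB·AB·AB·AAC·AB·BB·AB·BB·AB·AB·AAC·AB·BB·AB·BB·AB·AB·AAC
    A ↦ AB
    B ↦ BB
    C ↦ AAC

A->AB, B->BB, C->AAC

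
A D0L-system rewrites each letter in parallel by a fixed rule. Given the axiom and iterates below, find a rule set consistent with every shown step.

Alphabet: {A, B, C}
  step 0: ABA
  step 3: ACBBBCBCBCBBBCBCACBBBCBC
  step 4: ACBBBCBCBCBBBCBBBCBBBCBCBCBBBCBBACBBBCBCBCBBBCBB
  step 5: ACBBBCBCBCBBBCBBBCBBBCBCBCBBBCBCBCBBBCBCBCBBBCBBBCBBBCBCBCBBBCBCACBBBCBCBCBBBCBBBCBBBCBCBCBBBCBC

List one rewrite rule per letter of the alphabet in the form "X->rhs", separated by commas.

  step 4 ⇒ step 5: ACBBBCBCBCBBBCBBBCBBBCBCBCBBBCBBACBBBCBCBCBBBCBB ⇒ AC·BB·BC·BC·BC·BB·BC·BB·BC·BB·BC·BC·BC·BB·BC·BC·BC·BB·BC·BC·BC·BB·BC·BB·BC·BB·BC·BC·BC·BB·BC·BC·AC·BB·BC·BC·BC·BB·BC·BB·BC·BB·BC·BC·BC·BB·BC·BC
    A ↦ AC
    B ↦ BC
    C ↦ BB

A->AC, B->BC, C->BB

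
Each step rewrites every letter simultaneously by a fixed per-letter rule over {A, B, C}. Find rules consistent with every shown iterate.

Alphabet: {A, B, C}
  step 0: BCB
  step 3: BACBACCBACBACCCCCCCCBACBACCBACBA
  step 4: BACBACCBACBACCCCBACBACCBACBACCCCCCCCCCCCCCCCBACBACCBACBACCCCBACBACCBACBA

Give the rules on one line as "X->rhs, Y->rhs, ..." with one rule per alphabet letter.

A->CBA, B->BA, C->CC

  step 3 ⇒ step 4: BACBACCBACBACCCCCCCCBACBACCBACBA ⇒ BA·CBA·CC·BA·CBA·CC·CC·BA·CBA·CC·BA·CBA·CC·CC·CC·CC·CC·CC·CC·CC·BA·CBA·CC·BA·CBA·CC·CC·BA·CBA·CC·BA·CBA
    A ↦ CBA
    B ↦ BA
    C ↦ CC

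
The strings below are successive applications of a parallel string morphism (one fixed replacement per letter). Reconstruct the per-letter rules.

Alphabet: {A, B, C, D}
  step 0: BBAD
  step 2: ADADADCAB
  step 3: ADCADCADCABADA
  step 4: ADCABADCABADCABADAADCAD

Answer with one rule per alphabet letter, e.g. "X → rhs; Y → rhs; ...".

  step 3 ⇒ step 4: ADCADCADCABADA ⇒ AD·C·AB·AD·C·AB·AD·C·AB·AD·A·AD·C·AD
    A ↦ AD
    B ↦ A
    C ↦ AB
    D ↦ C

A->AD, B->A, C->AB, D->C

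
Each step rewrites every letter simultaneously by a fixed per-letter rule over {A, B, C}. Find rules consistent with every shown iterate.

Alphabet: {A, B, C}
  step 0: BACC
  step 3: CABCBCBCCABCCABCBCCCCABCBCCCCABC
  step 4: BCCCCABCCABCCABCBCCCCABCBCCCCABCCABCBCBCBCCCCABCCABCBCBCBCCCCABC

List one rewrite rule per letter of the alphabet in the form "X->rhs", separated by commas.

A->CC, B->CA, C->BC

  step 3 ⇒ step 4: CABCBCBCCABCCABCBCCCCABCBCCCCABC ⇒ BC·CC·CA·BC·CA·BC·CA·BC·BC·CC·CA·BC·BC·CC·CA·BC·CA·BC·BC·BC·BC·CC·CA·BC·CA·BC·BC·BC·BC·CC·CA·BC
    A ↦ CC
    B ↦ CA
    C ↦ BC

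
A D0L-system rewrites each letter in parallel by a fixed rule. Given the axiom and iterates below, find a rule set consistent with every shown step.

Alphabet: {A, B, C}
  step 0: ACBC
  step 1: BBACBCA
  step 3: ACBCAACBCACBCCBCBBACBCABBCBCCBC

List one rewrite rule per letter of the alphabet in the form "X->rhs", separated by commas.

A->BB, B->CBC, C->A

  step 0 ⇒ step 1: ACBC ⇒ BB·A·CBC·A
    A ↦ BB
    B ↦ CBC
    C ↦ A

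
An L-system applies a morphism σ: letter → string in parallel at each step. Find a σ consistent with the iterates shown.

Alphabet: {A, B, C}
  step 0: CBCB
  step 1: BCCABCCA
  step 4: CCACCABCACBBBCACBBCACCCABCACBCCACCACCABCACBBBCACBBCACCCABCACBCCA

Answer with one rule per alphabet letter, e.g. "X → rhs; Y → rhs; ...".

A->CAC, B->CCA, C->B

  step 0 ⇒ step 1: CBCB ⇒ B·CCA·B·CCA
    B ↦ CCA
    C ↦ B
    A ↦ CAC  (constrained at step 1)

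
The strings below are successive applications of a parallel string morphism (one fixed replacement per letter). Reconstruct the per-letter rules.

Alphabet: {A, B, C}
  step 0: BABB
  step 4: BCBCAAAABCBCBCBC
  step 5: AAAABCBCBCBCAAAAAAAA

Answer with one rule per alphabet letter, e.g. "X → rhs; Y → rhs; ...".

  step 4 ⇒ step 5: BCBCAAAABCBCBCBC ⇒ A·A·A·A·BC·BC·BC·BC·A·A·A·A·A·A·A·A
    A ↦ BC
    B ↦ A
    C ↦ A

A->BC, B->A, C->A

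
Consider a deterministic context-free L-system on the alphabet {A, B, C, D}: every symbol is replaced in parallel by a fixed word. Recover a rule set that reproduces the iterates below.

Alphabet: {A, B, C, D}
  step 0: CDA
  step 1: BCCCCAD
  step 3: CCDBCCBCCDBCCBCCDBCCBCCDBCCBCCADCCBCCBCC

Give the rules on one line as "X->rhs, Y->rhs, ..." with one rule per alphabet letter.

  step 0 ⇒ step 1: CDA ⇒ BCC·CC·AD
    A ↦ AD
    C ↦ BCC
    D ↦ CC
    B ↦ D  (constrained at step 1)

A->AD, B->D, C->BCC, D->CC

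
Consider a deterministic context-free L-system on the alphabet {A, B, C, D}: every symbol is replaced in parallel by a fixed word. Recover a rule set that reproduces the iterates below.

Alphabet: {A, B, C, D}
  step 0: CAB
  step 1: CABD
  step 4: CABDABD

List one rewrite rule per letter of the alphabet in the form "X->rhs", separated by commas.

  step 0 ⇒ step 1: CAB ⇒ CA·B·D
    A ↦ B
    B ↦ D
    C ↦ CA
    D ↦ A  (constrained at step 1)

A->B, B->D, C->CA, D->A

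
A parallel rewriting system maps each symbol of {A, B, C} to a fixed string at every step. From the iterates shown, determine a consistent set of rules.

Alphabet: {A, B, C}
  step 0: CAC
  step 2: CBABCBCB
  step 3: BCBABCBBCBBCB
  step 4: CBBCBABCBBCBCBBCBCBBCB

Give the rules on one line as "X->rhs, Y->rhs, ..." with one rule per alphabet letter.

  step 3 ⇒ step 4: BCBABCBBCBBCB ⇒ CB·B·CB·AB·CB·B·CB·CB·B·CB·CB·B·CB
    A ↦ AB
    B ↦ CB
    C ↦ B

A->AB, B->CB, C->B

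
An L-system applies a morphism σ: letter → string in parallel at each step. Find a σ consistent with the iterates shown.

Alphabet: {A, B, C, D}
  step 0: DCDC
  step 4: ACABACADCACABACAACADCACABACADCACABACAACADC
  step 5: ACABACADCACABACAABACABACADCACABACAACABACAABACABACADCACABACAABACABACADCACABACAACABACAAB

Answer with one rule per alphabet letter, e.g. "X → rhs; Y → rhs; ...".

  step 4 ⇒ step 5: ACABACADCACABACAACADCACABACADCACABACAACADC ⇒ ACA·B·ACA·DC·ACA·B·ACA·A·B·ACA·B·ACA·DC·ACA·B·ACA·ACA·B·ACA·A·B·ACA·B·ACA·DC·ACA·B·ACA·A·B·ACA·B·ACA·DC·ACA·B·ACA·ACA·B·ACA·A·B
    A ↦ ACA
    B ↦ DC
    C ↦ B
    D ↦ A

A->ACA, B->DC, C->B, D->A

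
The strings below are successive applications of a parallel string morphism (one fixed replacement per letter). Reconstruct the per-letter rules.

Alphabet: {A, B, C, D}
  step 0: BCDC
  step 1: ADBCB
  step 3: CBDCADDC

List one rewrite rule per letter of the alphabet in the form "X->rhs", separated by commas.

  step 0 ⇒ step 1: BCDC ⇒ AD·B·C·B
    B ↦ AD
    C ↦ B
    D ↦ C
    A ↦ D  (constrained at step 1)

A->D, B->AD, C->B, D->C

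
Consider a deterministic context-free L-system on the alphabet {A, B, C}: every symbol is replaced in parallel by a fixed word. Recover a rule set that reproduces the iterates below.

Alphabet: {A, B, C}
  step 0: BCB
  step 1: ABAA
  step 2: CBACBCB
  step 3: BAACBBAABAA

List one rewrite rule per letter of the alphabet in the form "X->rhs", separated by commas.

A->CB, B->A, C->BA

  step 2 ⇒ step 3: CBACBCB ⇒ BA·A·CB·BA·A·BA·A
    A ↦ CB
    B ↦ A
    C ↦ BA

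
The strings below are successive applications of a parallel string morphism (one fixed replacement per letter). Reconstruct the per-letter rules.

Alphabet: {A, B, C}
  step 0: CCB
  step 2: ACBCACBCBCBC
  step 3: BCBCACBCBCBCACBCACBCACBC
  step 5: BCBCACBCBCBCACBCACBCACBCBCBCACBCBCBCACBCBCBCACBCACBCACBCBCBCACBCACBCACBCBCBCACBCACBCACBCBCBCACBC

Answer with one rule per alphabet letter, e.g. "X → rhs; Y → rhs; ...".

A->BC, B->AC, C->BC

  step 2 ⇒ step 3: ACBCACBCBCBC ⇒ BC·BC·AC·BC·BC·BC·AC·BC·AC·BC·AC·BC
    A ↦ BC
    B ↦ AC
    C ↦ BC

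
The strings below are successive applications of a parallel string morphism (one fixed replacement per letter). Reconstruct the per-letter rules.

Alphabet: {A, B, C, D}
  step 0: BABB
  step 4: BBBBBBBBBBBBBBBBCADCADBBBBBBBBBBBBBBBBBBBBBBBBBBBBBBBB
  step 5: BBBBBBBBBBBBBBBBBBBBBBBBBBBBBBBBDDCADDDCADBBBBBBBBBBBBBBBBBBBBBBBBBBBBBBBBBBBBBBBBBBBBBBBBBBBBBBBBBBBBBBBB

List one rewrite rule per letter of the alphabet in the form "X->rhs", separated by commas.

A->C, B->BB, C->DD, D->AD

  step 4 ⇒ step 5: BBBBBBBBBBBBBBBBCADCADBBBBBBBBBBBBBBBBBBBBBBBBBBBBBBBB ⇒ BB·BB·BB·BB·BB·BB·BB·BB·BB·BB·BB·BB·BB·BB·BB·BB·DD·C·AD·DD·C·AD·BB·BB·BB·BB·BB·BB·BB·BB·BB·BB·BB·BB·BB·BB·BB·BB·BB·BB·BB·BB·BB·BB·BB·BB·BB·BB·BB·BB·BB·BB·BB·BB
    A ↦ C
    B ↦ BB
    C ↦ DD
    D ↦ AD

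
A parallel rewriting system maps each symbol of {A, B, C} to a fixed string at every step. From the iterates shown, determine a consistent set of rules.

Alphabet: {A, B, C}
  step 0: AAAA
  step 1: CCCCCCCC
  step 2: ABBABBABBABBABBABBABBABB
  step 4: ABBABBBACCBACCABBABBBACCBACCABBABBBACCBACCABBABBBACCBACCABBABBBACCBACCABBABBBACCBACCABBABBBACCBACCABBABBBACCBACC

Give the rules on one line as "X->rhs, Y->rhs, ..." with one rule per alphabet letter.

  step 1 ⇒ step 2: CCCCCCCC ⇒ ABB·ABB·ABB·ABB·ABB·ABB·ABB·ABB
    C ↦ ABB
  step 0 ⇒ step 1: AAAA ⇒ CC·CC·CC·CC
    A ↦ CC
    B ↦ BA  (constrained at step 2)

A->CC, B->BA, C->ABB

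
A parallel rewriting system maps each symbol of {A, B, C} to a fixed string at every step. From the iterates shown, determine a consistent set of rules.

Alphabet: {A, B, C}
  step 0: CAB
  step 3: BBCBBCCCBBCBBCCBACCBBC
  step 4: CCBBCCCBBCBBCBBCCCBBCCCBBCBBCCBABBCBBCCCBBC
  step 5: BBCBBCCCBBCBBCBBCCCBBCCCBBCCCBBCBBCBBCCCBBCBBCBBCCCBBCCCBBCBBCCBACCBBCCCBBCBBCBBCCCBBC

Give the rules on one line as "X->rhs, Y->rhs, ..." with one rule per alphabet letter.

  step 4 ⇒ step 5: CCBBCCCBBCBBCBBCCCBBCCCBBCBBCCBABBCBBCCCBBC ⇒ BBC·BBC·C·C·BBC·BBC·BBC·C·C·BBC·C·C·BBC·C·C·BBC·BBC·BBC·C·C·BBC·BBC·BBC·C·C·BBC·C·C·BBC·BBC·C·BA·C·C·BBC·C·C·BBC·BBC·BBC·C·C·BBC
    A ↦ BA
    B ↦ C
    C ↦ BBC

A->BA, B->C, C->BBC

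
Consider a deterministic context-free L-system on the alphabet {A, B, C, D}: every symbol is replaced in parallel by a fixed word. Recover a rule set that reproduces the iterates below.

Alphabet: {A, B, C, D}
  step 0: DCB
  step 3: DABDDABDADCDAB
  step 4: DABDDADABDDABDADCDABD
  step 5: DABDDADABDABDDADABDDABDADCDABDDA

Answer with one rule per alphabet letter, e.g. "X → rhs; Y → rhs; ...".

A->B, B->D, C->DC, D->DA

  step 4 ⇒ step 5: DABDDADABDDABDADCDABD ⇒ DA·B·D·DA·DA·B·DA·B·D·DA·DA·B·D·DA·B·DA·DC·DA·B·D·DA
    A ↦ B
    B ↦ D
    C ↦ DC
    D ↦ DA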